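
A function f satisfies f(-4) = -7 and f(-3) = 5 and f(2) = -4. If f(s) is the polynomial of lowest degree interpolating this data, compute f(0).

67/5

L_0(0) = (3)·(-2)/[(-1)·(-6)] = -1
L_1(0) = (4)·(-2)/[(1)·(-5)] = 8/5
L_2(0) = (4)·(3)/[(6)·(5)] = 2/5
Sum: (-7)·(-1) + 5·(8/5) + (-4)·(2/5) = 67/5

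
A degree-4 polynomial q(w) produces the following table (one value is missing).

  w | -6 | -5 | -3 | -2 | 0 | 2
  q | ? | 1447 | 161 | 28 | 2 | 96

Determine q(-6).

3128

The 5 known values determine q uniquely (degree ≤ 4).
L_0(-6) = (-3)·(-4)·(-6)·(-8)/[(-2)·(-3)·(-5)·(-7)] = 96/35
L_1(-6) = (-1)·(-4)·(-6)·(-8)/[(2)·(-1)·(-3)·(-5)] = -32/5
L_2(-6) = (-1)·(-3)·(-6)·(-8)/[(3)·(1)·(-2)·(-4)] = 6
L_3(-6) = (-1)·(-3)·(-4)·(-8)/[(5)·(3)·(2)·(-2)] = -8/5
L_4(-6) = (-1)·(-3)·(-4)·(-6)/[(7)·(5)·(4)·(2)] = 9/35
Sum: 1447·(96/35) + 161·(-32/5) + 28·(6) + 2·(-8/5) + 96·(9/35) = 3128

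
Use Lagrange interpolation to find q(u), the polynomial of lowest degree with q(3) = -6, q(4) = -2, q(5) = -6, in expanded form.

L_0(u) = (u - 4)(u - 5) / [2] = (1/2)u^2 - (9/2)u + 10
L_1(u) = (u - 3)(u - 5) / [-1] = -u^2 + 8u - 15
L_2(u) = (u - 3)(u - 4) / [2] = (1/2)u^2 - (7/2)u + 6
q(u) = (-6)·L_0 + (-2)·L_1 + (-6)·L_2
  (-6)·L_0(u) = -3u^2 + 27u - 60
  (-2)·L_1(u) = 2u^2 - 16u + 30
  (-6)·L_2(u) = -3u^2 + 21u - 36
Adding term by term: -4u^2 + 32u - 66

q(u) = -4u^2 + 32u - 66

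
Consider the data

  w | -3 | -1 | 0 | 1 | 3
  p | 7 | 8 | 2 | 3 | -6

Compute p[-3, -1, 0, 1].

17/12

p[-3,-1] = (8 - 7) / (-1 - (-3)) = 1/2
p[-1,0] = (2 - 8) / (0 - (-1)) = -6
p[0,1] = (3 - 2) / (1 - 0) = 1
p[-3,-1,0] = (-6 - 1/2) / (0 - (-3)) = -13/6
p[-1,0,1] = (1 - (-6)) / (1 - (-1)) = 7/2
p[-3,-1,0,1] = (7/2 - (-13/6)) / (1 - (-3)) = 17/12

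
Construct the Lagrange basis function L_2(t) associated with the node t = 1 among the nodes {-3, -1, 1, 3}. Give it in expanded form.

L_2(t) = (t + 3)(t + 1)(t - 3) / [(4)·(2)·(-2)]
       = (t^3 + t^2 - 9t - 9) / (-16)

L_2(t) = -(1/16)t^3 - (1/16)t^2 + (9/16)t + 9/16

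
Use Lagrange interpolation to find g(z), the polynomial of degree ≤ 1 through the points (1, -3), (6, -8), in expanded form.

L_0(z) = (z - 6) / [-5] = -(1/5)z + 6/5
L_1(z) = (z - 1) / [5] = (1/5)z - 1/5
g(z) = (-3)·L_0 + (-8)·L_1
  (-3)·L_0(z) = (3/5)z - 18/5
  (-8)·L_1(z) = -(8/5)z + 8/5
Adding term by term: -z - 2

g(z) = -z - 2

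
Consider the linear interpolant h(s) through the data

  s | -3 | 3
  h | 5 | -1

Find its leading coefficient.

-1

L_0(s) = (s - 3) / [-6] = -(1/6)s + 1/2
L_1(s) = (s + 3) / [6] = (1/6)s + 1/2
h(s) = 5·L_0 + (-1)·L_1
Only the coefficient of s is needed; take it from each L_i and combine:
5·(-1/6) + (-1)·(1/6) = -1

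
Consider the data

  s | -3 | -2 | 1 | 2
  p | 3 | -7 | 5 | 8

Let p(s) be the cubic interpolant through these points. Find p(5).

-49

Evaluate each Lagrange basis at s = 5:
L_0(5) = (7)·(4)·(3)/[(-1)·(-4)·(-5)] = -21/5
L_1(5) = (8)·(4)·(3)/[(1)·(-3)·(-4)] = 8
L_2(5) = (8)·(7)·(3)/[(4)·(3)·(-1)] = -14
L_3(5) = (8)·(7)·(4)/[(5)·(4)·(1)] = 56/5
Sum: 3·(-21/5) + (-7)·(8) + 5·(-14) + 8·(56/5) = -49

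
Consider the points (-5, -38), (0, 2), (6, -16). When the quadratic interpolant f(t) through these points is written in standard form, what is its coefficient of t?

3

L_0(t) = t(t - 6) / [55] = (1/55)t^2 - (6/55)t
L_1(t) = (t + 5)(t - 6) / [-30] = -(1/30)t^2 + (1/30)t + 1
L_2(t) = (t + 5)t / [66] = (1/66)t^2 + (5/66)t
f(t) = (-38)·L_0 + 2·L_1 + (-16)·L_2
Only the coefficient of t is needed; take it from each L_i and combine:
(-38)·(-6/55) + 2·(1/30) + (-16)·(5/66) = 3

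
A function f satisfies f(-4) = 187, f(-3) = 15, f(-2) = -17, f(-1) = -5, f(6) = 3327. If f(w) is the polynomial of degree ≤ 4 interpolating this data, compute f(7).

Evaluate each Lagrange basis at w = 7:
L_0(7) = (10)·(9)·(8)·(1)/[(-1)·(-2)·(-3)·(-10)] = 12
L_1(7) = (11)·(9)·(8)·(1)/[(1)·(-1)·(-2)·(-9)] = -44
L_2(7) = (11)·(10)·(8)·(1)/[(2)·(1)·(-1)·(-8)] = 55
L_3(7) = (11)·(10)·(9)·(1)/[(3)·(2)·(1)·(-7)] = -165/7
L_4(7) = (11)·(10)·(9)·(8)/[(10)·(9)·(8)·(7)] = 11/7
Sum: 187·(12) + 15·(-44) + (-17)·(55) + (-5)·(-165/7) + 3327·(11/7) = 5995

5995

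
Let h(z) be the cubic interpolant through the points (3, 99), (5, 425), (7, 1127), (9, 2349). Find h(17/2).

Using Newton's divided-difference form:
h[3,5] = (425 - 99) / (5 - 3) = 163
h[5,7] = (1127 - 425) / (7 - 5) = 351
h[7,9] = (2349 - 1127) / (9 - 7) = 611
h[3,5,7] = (351 - 163) / (7 - 3) = 47
h[5,7,9] = (611 - 351) / (9 - 5) = 65
h[3,5,7,9] = (65 - 47) / (9 - 3) = 3
h(17/2) = 99 + 163·(11/2) + 47·(11/2)·(7/2) + 3·(11/2)·(7/2)·(3/2) = 15895/8

15895/8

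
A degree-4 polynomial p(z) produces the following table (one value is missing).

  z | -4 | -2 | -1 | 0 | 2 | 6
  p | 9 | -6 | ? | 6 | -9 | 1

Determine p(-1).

1011/640

The 5 known values determine p uniquely (degree ≤ 4).
L_0(-1) = (1)·(-1)·(-3)·(-7)/[(-2)·(-4)·(-6)·(-10)] = -7/160
L_1(-1) = (3)·(-1)·(-3)·(-7)/[(2)·(-2)·(-4)·(-8)] = 63/128
L_2(-1) = (3)·(1)·(-3)·(-7)/[(4)·(2)·(-2)·(-6)] = 21/32
L_3(-1) = (3)·(1)·(-1)·(-7)/[(6)·(4)·(2)·(-4)] = -7/64
L_4(-1) = (3)·(1)·(-1)·(-3)/[(10)·(8)·(6)·(4)] = 3/640
Sum: 9·(-7/160) + (-6)·(63/128) + 6·(21/32) + (-9)·(-7/64) + 1·(3/640) = 1011/640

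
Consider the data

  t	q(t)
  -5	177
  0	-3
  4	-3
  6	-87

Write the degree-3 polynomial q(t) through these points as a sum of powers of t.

Build the Lagrange basis polynomials:
L_0(t) = t(t - 4)(t - 6) / [-495] = -(1/495)t^3 + (2/99)t^2 - (8/165)t
L_1(t) = (t + 5)(t - 4)(t - 6) / [120] = (1/120)t^3 - (1/24)t^2 - (13/60)t + 1
L_2(t) = (t + 5)t(t - 6) / [-72] = -(1/72)t^3 + (1/72)t^2 + (5/12)t
L_3(t) = (t + 5)t(t - 4) / [132] = (1/132)t^3 + (1/132)t^2 - (5/33)t
q(t) = 177·L_0 + (-3)·L_1 + (-3)·L_2 + (-87)·L_3
  177·L_0(t) = -(59/165)t^3 + (118/33)t^2 - (472/55)t
  (-3)·L_1(t) = -(1/40)t^3 + (1/8)t^2 + (13/20)t - 3
  (-3)·L_2(t) = (1/24)t^3 - (1/24)t^2 - (5/4)t
  (-87)·L_3(t) = -(29/44)t^3 - (29/44)t^2 + (145/11)t
Adding term by term: -t^3 + 3t^2 + 4t - 3

q(t) = -t^3 + 3t^2 + 4t - 3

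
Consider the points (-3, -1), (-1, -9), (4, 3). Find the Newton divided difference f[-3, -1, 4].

32/35

f[-3,-1] = (-9 - (-1)) / (-1 - (-3)) = -4
f[-1,4] = (3 - (-9)) / (4 - (-1)) = 12/5
f[-3,-1,4] = (12/5 - (-4)) / (4 - (-3)) = 32/35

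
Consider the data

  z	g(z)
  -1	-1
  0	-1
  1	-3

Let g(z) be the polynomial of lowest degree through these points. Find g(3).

L_0(3) = (3)·(2)/[(-1)·(-2)] = 3
L_1(3) = (4)·(2)/[(1)·(-1)] = -8
L_2(3) = (4)·(3)/[(2)·(1)] = 6
Sum: (-1)·(3) + (-1)·(-8) + (-3)·(6) = -13

-13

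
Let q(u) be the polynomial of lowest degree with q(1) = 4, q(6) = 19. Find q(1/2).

L_0(1/2) = (-11/2)/[(-5)] = 11/10
L_1(1/2) = (-1/2)/[(5)] = -1/10
Sum: 4·(11/10) + 19·(-1/10) = 5/2

5/2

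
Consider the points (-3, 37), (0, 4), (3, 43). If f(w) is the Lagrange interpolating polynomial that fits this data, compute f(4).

L_0(4) = (4)·(1)/[(-3)·(-6)] = 2/9
L_1(4) = (7)·(1)/[(3)·(-3)] = -7/9
L_2(4) = (7)·(4)/[(6)·(3)] = 14/9
Sum: 37·(2/9) + 4·(-7/9) + 43·(14/9) = 72

72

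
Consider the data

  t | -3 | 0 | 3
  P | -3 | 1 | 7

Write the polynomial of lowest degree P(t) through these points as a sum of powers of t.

Build the Lagrange basis polynomials:
L_0(t) = t(t - 3) / [18] = (1/18)t^2 - (1/6)t
L_1(t) = (t + 3)(t - 3) / [-9] = -(1/9)t^2 + 1
L_2(t) = (t + 3)t / [18] = (1/18)t^2 + (1/6)t
P(t) = (-3)·L_0 + 1·L_1 + 7·L_2
  (-3)·L_0(t) = -(1/6)t^2 + (1/2)t
  1·L_1(t) = -(1/9)t^2 + 1
  7·L_2(t) = (7/18)t^2 + (7/6)t
Adding term by term: (1/9)t^2 + (5/3)t + 1

P(t) = (1/9)t^2 + (5/3)t + 1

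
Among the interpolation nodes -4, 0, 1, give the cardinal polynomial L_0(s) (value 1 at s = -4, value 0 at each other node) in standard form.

L_0(s) = (1/20)s^2 - (1/20)s

L_0(s) = s(s - 1) / [(-4)·(-5)]
       = (s^2 - s) / (20)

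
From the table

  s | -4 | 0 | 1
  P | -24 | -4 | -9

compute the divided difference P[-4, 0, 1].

P[-4,0] = (-4 - (-24)) / (0 - (-4)) = 5
P[0,1] = (-9 - (-4)) / (1 - 0) = -5
P[-4,0,1] = (-5 - 5) / (1 - (-4)) = -2

-2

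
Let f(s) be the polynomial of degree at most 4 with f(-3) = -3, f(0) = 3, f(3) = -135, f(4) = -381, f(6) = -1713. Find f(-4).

Evaluate each Lagrange basis at s = -4:
L_0(-4) = (-4)·(-7)·(-8)·(-10)/[(-3)·(-6)·(-7)·(-9)] = 160/81
L_1(-4) = (-1)·(-7)·(-8)·(-10)/[(3)·(-3)·(-4)·(-6)] = -70/27
L_2(-4) = (-1)·(-4)·(-8)·(-10)/[(6)·(3)·(-1)·(-3)] = 160/27
L_3(-4) = (-1)·(-4)·(-7)·(-10)/[(7)·(4)·(1)·(-2)] = -5
L_4(-4) = (-1)·(-4)·(-7)·(-8)/[(9)·(6)·(3)·(2)] = 56/81
Sum: (-3)·(160/81) + 3·(-70/27) + (-135)·(160/27) + (-381)·(-5) + (-1713)·(56/81) = -93

-93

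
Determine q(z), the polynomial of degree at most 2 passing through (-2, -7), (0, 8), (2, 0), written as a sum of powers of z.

q(z) = -(23/8)z^2 + (7/4)z + 8

Newton's divided differences:
q[-2,0] = (8 - (-7)) / (0 - (-2)) = 15/2
q[0,2] = (0 - 8) / (2 - 0) = -4
q[-2,0,2] = (-4 - 15/2) / (2 - (-2)) = -23/8
q(z) = -7 + (15/2)·(z + 2) + (-23/8)·(z + 2)z
Expanding: q(z) = -(23/8)z^2 + (7/4)z + 8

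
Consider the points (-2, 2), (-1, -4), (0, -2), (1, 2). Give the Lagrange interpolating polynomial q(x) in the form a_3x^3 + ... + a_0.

q(x) = -x^3 + x^2 + 4x - 2

Build the Lagrange basis polynomials:
L_0(x) = (x + 1)x(x - 1) / [-6] = -(1/6)x^3 + (1/6)x
L_1(x) = (x + 2)x(x - 1) / [2] = (1/2)x^3 + (1/2)x^2 - x
L_2(x) = (x + 2)(x + 1)(x - 1) / [-2] = -(1/2)x^3 - x^2 + (1/2)x + 1
L_3(x) = (x + 2)(x + 1)x / [6] = (1/6)x^3 + (1/2)x^2 + (1/3)x
q(x) = 2·L_0 + (-4)·L_1 + (-2)·L_2 + 2·L_3
  2·L_0(x) = -(1/3)x^3 + (1/3)x
  (-4)·L_1(x) = -2x^3 - 2x^2 + 4x
  (-2)·L_2(x) = x^3 + 2x^2 - x - 2
  2·L_3(x) = (1/3)x^3 + x^2 + (2/3)x
Adding term by term: -x^3 + x^2 + 4x - 2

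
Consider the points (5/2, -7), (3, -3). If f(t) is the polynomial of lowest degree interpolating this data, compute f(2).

Evaluate each Lagrange basis at t = 2:
L_0(2) = (-1)/[(-1/2)] = 2
L_1(2) = (-1/2)/[(1/2)] = -1
Sum: (-7)·(2) + (-3)·(-1) = -11

-11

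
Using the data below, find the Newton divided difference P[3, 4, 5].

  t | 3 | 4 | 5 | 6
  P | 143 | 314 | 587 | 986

51

P[3,4] = (314 - 143) / (4 - 3) = 171
P[4,5] = (587 - 314) / (5 - 4) = 273
P[3,4,5] = (273 - 171) / (5 - 3) = 51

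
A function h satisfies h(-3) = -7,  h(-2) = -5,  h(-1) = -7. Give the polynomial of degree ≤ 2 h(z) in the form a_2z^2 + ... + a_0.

L_0(z) = (z + 2)(z + 1) / [2] = (1/2)z^2 + (3/2)z + 1
L_1(z) = (z + 3)(z + 1) / [-1] = -z^2 - 4z - 3
L_2(z) = (z + 3)(z + 2) / [2] = (1/2)z^2 + (5/2)z + 3
h(z) = (-7)·L_0 + (-5)·L_1 + (-7)·L_2
  (-7)·L_0(z) = -(7/2)z^2 - (21/2)z - 7
  (-5)·L_1(z) = 5z^2 + 20z + 15
  (-7)·L_2(z) = -(7/2)z^2 - (35/2)z - 21
Adding term by term: -2z^2 - 8z - 13

h(z) = -2z^2 - 8z - 13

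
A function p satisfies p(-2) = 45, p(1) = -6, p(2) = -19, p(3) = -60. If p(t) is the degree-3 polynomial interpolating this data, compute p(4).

L_0(4) = (3)·(2)·(1)/[(-3)·(-4)·(-5)] = -1/10
L_1(4) = (6)·(2)·(1)/[(3)·(-1)·(-2)] = 2
L_2(4) = (6)·(3)·(1)/[(4)·(1)·(-1)] = -9/2
L_3(4) = (6)·(3)·(2)/[(5)·(2)·(1)] = 18/5
Sum: 45·(-1/10) + (-6)·(2) + (-19)·(-9/2) + (-60)·(18/5) = -147

-147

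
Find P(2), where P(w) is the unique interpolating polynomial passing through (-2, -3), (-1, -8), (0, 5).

85

Using Newton's divided-difference form:
P[-2,-1] = (-8 - (-3)) / (-1 - (-2)) = -5
P[-1,0] = (5 - (-8)) / (0 - (-1)) = 13
P[-2,-1,0] = (13 - (-5)) / (0 - (-2)) = 9
P(2) = -3 + (-5)·(4) + 9·(4)·(3) = 85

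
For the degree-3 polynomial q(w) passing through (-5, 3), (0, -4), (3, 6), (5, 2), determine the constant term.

Build the Lagrange basis polynomials:
L_0(w) = w(w - 3)(w - 5) / [-400] = -(1/400)w^3 + (1/50)w^2 - (3/80)w
L_1(w) = (w + 5)(w - 3)(w - 5) / [75] = (1/75)w^3 - (1/25)w^2 - (1/3)w + 1
L_2(w) = (w + 5)w(w - 5) / [-48] = -(1/48)w^3 + (25/48)w
L_3(w) = (w + 5)w(w - 3) / [100] = (1/100)w^3 + (1/50)w^2 - (3/20)w
q(w) = 3·L_0 + (-4)·L_1 + 6·L_2 + 2·L_3
Only the constant term is needed; take it from each L_i and combine:
3·(0) + (-4)·(1) + 6·(0) + 2·(0) = -4

-4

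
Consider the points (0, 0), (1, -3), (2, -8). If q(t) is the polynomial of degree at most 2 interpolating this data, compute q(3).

L_0(3) = (2)·(1)/[(-1)·(-2)] = 1
L_1(3) = (3)·(1)/[(1)·(-1)] = -3
L_2(3) = (3)·(2)/[(2)·(1)] = 3
Sum: 0 + (-3)·(-3) + (-8)·(3) = -15

-15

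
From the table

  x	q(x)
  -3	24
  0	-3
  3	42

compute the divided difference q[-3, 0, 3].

q[-3,0] = (-3 - 24) / (0 - (-3)) = -9
q[0,3] = (42 - (-3)) / (3 - 0) = 15
q[-3,0,3] = (15 - (-9)) / (3 - (-3)) = 4

4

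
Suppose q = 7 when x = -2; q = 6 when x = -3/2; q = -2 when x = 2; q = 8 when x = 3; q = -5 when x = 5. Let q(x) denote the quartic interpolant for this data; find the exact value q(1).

-2089/273

Using Newton's divided-difference form:
q[-2,-3/2] = (6 - 7) / (-3/2 - (-2)) = -2
q[-3/2,2] = (-2 - 6) / (2 - (-3/2)) = -16/7
q[2,3] = (8 - (-2)) / (3 - 2) = 10
q[3,5] = (-5 - 8) / (5 - 3) = -13/2
q[-2,-3/2,2] = (-16/7 - (-2)) / (2 - (-2)) = -1/14
q[-3/2,2,3] = (10 - (-16/7)) / (3 - (-3/2)) = 172/63
q[2,3,5] = (-13/2 - 10) / (5 - 2) = -11/2
q[-2,-3/2,2,3] = (172/63 - (-1/14)) / (3 - (-2)) = 353/630
q[-3/2,2,3,5] = (-11/2 - 172/63) / (5 - (-3/2)) = -1037/819
q[-2,-3/2,2,3,5] = (-1037/819 - 353/630) / (5 - (-2)) = -2137/8190
q(1) = 7 + (-2)·(3) + (-1/14)·(3)·(5/2) + (353/630)·(3)·(5/2)·(-1) + (-2137/8190)·(3)·(5/2)·(-1)·(-2) = -2089/273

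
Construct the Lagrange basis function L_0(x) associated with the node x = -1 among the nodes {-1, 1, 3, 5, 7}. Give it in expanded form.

L_0(x) = (x - 1)(x - 3)(x - 5)(x - 7) / [(-2)·(-4)·(-6)·(-8)]
       = (x^4 - 16x^3 + 86x^2 - 176x + 105) / (384)

L_0(x) = (1/384)x^4 - (1/24)x^3 + (43/192)x^2 - (11/24)x + 35/128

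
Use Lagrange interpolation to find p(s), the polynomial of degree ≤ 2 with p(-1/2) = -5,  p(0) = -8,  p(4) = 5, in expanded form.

Build the Lagrange basis polynomials:
L_0(s) = s(s - 4) / [9/4] = (4/9)s^2 - (16/9)s
L_1(s) = (s + 1/2)(s - 4) / [-2] = -(1/2)s^2 + (7/4)s + 1
L_2(s) = (s + 1/2)s / [18] = (1/18)s^2 + (1/36)s
p(s) = (-5)·L_0 + (-8)·L_1 + 5·L_2
  (-5)·L_0(s) = -(20/9)s^2 + (80/9)s
  (-8)·L_1(s) = 4s^2 - 14s - 8
  5·L_2(s) = (5/18)s^2 + (5/36)s
Adding term by term: (37/18)s^2 - (179/36)s - 8

p(s) = (37/18)s^2 - (179/36)s - 8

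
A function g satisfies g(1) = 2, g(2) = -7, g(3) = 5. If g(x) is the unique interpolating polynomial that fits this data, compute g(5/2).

-29/8

L_0(5/2) = (1/2)·(-1/2)/[(-1)·(-2)] = -1/8
L_1(5/2) = (3/2)·(-1/2)/[(1)·(-1)] = 3/4
L_2(5/2) = (3/2)·(1/2)/[(2)·(1)] = 3/8
Sum: 2·(-1/8) + (-7)·(3/4) + 5·(3/8) = -29/8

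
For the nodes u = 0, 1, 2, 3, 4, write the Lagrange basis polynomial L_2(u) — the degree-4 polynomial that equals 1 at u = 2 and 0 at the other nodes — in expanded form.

L_2(u) = (1/4)u^4 - 2u^3 + (19/4)u^2 - 3u

L_2(u) = u(u - 1)(u - 3)(u - 4) / [(2)·(1)·(-1)·(-2)]
       = (u^4 - 8u^3 + 19u^2 - 12u) / (4)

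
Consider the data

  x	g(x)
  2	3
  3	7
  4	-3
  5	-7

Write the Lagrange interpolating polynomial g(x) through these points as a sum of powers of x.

L_0(x) = (x - 3)(x - 4)(x - 5) / [-6] = -(1/6)x^3 + 2x^2 - (47/6)x + 10
L_1(x) = (x - 2)(x - 4)(x - 5) / [2] = (1/2)x^3 - (11/2)x^2 + 19x - 20
L_2(x) = (x - 2)(x - 3)(x - 5) / [-2] = -(1/2)x^3 + 5x^2 - (31/2)x + 15
L_3(x) = (x - 2)(x - 3)(x - 4) / [6] = (1/6)x^3 - (3/2)x^2 + (13/3)x - 4
g(x) = 3·L_0 + 7·L_1 + (-3)·L_2 + (-7)·L_3
  3·L_0(x) = -(1/2)x^3 + 6x^2 - (47/2)x + 30
  7·L_1(x) = (7/2)x^3 - (77/2)x^2 + 133x - 140
  (-3)·L_2(x) = (3/2)x^3 - 15x^2 + (93/2)x - 45
  (-7)·L_3(x) = -(7/6)x^3 + (21/2)x^2 - (91/3)x + 28
Adding term by term: (10/3)x^3 - 37x^2 + (377/3)x - 127

g(x) = (10/3)x^3 - 37x^2 + (377/3)x - 127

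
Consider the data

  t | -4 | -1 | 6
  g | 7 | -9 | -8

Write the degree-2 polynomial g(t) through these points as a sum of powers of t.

g(t) = (23/42)t^2 - (109/42)t - 85/7

Newton's divided differences:
g[-4,-1] = (-9 - 7) / (-1 - (-4)) = -16/3
g[-1,6] = (-8 - (-9)) / (6 - (-1)) = 1/7
g[-4,-1,6] = (1/7 - (-16/3)) / (6 - (-4)) = 23/42
g(t) = 7 + (-16/3)·(t + 4) + (23/42)·(t + 4)(t + 1)
Expanding: g(t) = (23/42)t^2 - (109/42)t - 85/7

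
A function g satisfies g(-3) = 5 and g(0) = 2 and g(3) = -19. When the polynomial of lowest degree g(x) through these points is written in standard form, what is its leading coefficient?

-1

The leading coefficient equals the top divided difference g[-3,0,3].
g[-3,0] = (2 - 5) / (0 - (-3)) = -1
g[0,3] = (-19 - 2) / (3 - 0) = -7
g[-3,0,3] = (-7 - (-1)) / (3 - (-3)) = -1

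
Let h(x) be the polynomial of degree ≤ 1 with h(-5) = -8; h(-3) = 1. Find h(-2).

Evaluate each Lagrange basis at x = -2:
L_0(-2) = (1)/[(-2)] = -1/2
L_1(-2) = (3)/[(2)] = 3/2
Sum: (-8)·(-1/2) + 1·(3/2) = 11/2

11/2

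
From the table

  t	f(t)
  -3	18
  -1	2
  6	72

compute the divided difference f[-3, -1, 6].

f[-3,-1] = (2 - 18) / (-1 - (-3)) = -8
f[-1,6] = (72 - 2) / (6 - (-1)) = 10
f[-3,-1,6] = (10 - (-8)) / (6 - (-3)) = 2

2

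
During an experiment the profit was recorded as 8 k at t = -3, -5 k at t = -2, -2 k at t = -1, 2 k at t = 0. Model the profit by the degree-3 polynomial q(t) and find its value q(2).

Using Newton's divided-difference form:
q[-3,-2] = (-5 - 8) / (-2 - (-3)) = -13
q[-2,-1] = (-2 - (-5)) / (-1 - (-2)) = 3
q[-1,0] = (2 - (-2)) / (0 - (-1)) = 4
q[-3,-2,-1] = (3 - (-13)) / (-1 - (-3)) = 8
q[-2,-1,0] = (4 - 3) / (0 - (-2)) = 1/2
q[-3,-2,-1,0] = (1/2 - 8) / (0 - (-3)) = -5/2
q(2) = 8 + (-13)·(5) + 8·(5)·(4) + (-5/2)·(5)·(4)·(3) = -47

-47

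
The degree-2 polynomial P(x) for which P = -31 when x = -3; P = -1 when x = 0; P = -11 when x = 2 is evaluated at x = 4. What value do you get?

Evaluate each Lagrange basis at x = 4:
L_0(4) = (4)·(2)/[(-3)·(-5)] = 8/15
L_1(4) = (7)·(2)/[(3)·(-2)] = -7/3
L_2(4) = (7)·(4)/[(5)·(2)] = 14/5
Sum: (-31)·(8/15) + (-1)·(-7/3) + (-11)·(14/5) = -45

-45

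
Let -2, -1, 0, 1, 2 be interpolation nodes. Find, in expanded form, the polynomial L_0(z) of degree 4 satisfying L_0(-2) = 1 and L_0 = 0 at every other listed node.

L_0(z) = (1/24)z^4 - (1/12)z^3 - (1/24)z^2 + (1/12)z

L_0(z) = (z + 1)z(z - 1)(z - 2) / [(-1)·(-2)·(-3)·(-4)]
       = (z^4 - 2z^3 - z^2 + 2z) / (24)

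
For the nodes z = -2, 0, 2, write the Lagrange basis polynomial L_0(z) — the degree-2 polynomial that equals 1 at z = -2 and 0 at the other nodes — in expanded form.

L_0(z) = z(z - 2) / [(-2)·(-4)]
       = (z^2 - 2z) / (8)

L_0(z) = (1/8)z^2 - (1/4)z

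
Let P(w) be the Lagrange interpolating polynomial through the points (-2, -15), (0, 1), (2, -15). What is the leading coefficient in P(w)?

-4

L_0(w) = w(w - 2) / [8] = (1/8)w^2 - (1/4)w
L_1(w) = (w + 2)(w - 2) / [-4] = -(1/4)w^2 + 1
L_2(w) = (w + 2)w / [8] = (1/8)w^2 + (1/4)w
P(w) = (-15)·L_0 + 1·L_1 + (-15)·L_2
Only the coefficient of w^2 is needed; take it from each L_i and combine:
(-15)·(1/8) + 1·(-1/4) + (-15)·(1/8) = -4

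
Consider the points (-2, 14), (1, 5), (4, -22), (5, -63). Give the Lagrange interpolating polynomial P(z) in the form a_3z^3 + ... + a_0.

Build the Lagrange basis polynomials:
L_0(z) = (z - 1)(z - 4)(z - 5) / [-126] = -(1/126)z^3 + (5/63)z^2 - (29/126)z + 10/63
L_1(z) = (z + 2)(z - 4)(z - 5) / [36] = (1/36)z^3 - (7/36)z^2 + (1/18)z + 10/9
L_2(z) = (z + 2)(z - 1)(z - 5) / [-18] = -(1/18)z^3 + (2/9)z^2 + (7/18)z - 5/9
L_3(z) = (z + 2)(z - 1)(z - 4) / [28] = (1/28)z^3 - (3/28)z^2 - (3/14)z + 2/7
P(z) = 14·L_0 + 5·L_1 + (-22)·L_2 + (-63)·L_3
  14·L_0(z) = -(1/9)z^3 + (10/9)z^2 - (29/9)z + 20/9
  5·L_1(z) = (5/36)z^3 - (35/36)z^2 + (5/18)z + 50/9
  (-22)·L_2(z) = (11/9)z^3 - (44/9)z^2 - (77/9)z + 110/9
  (-63)·L_3(z) = -(9/4)z^3 + (27/4)z^2 + (27/2)z - 18
Adding term by term: -z^3 + 2z^2 + 2z + 2

P(z) = -z^3 + 2z^2 + 2z + 2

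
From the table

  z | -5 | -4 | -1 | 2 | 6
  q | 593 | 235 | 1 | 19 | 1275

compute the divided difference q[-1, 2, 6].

q[-1,2] = (19 - 1) / (2 - (-1)) = 6
q[2,6] = (1275 - 19) / (6 - 2) = 314
q[-1,2,6] = (314 - 6) / (6 - (-1)) = 44

44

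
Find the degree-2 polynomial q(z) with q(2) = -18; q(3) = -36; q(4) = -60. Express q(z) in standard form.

Build the Lagrange basis polynomials:
L_0(z) = (z - 3)(z - 4) / [2] = (1/2)z^2 - (7/2)z + 6
L_1(z) = (z - 2)(z - 4) / [-1] = -z^2 + 6z - 8
L_2(z) = (z - 2)(z - 3) / [2] = (1/2)z^2 - (5/2)z + 3
q(z) = (-18)·L_0 + (-36)·L_1 + (-60)·L_2
  (-18)·L_0(z) = -9z^2 + 63z - 108
  (-36)·L_1(z) = 36z^2 - 216z + 288
  (-60)·L_2(z) = -30z^2 + 150z - 180
Adding term by term: -3z^2 - 3z

q(z) = -3z^2 - 3z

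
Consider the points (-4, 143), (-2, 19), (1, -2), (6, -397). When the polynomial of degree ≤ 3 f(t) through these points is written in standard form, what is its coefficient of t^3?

-2

L_0(t) = (t + 2)(t - 1)(t - 6) / [-100] = -(1/100)t^3 + (1/20)t^2 + (2/25)t - 3/25
L_1(t) = (t + 4)(t - 1)(t - 6) / [48] = (1/48)t^3 - (1/16)t^2 - (11/24)t + 1/2
L_2(t) = (t + 4)(t + 2)(t - 6) / [-75] = -(1/75)t^3 + (28/75)t + 16/25
L_3(t) = (t + 4)(t + 2)(t - 1) / [400] = (1/400)t^3 + (1/80)t^2 + (1/200)t - 1/50
f(t) = 143·L_0 + 19·L_1 + (-2)·L_2 + (-397)·L_3
Only the coefficient of t^3 is needed; take it from each L_i and combine:
143·(-1/100) + 19·(1/48) + (-2)·(-1/75) + (-397)·(1/400) = -2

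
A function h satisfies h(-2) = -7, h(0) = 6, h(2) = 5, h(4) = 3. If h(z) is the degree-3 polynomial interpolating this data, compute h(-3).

Evaluate each Lagrange basis at z = -3:
L_0(-3) = (-3)·(-5)·(-7)/[(-2)·(-4)·(-6)] = 35/16
L_1(-3) = (-1)·(-5)·(-7)/[(2)·(-2)·(-4)] = -35/16
L_2(-3) = (-1)·(-3)·(-7)/[(4)·(2)·(-2)] = 21/16
L_3(-3) = (-1)·(-3)·(-5)/[(6)·(4)·(2)] = -5/16
Sum: (-7)·(35/16) + 6·(-35/16) + 5·(21/16) + 3·(-5/16) = -365/16

-365/16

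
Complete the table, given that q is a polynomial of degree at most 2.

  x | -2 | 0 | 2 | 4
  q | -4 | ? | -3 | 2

The 3 known values determine q uniquely (degree ≤ 2).
Evaluate each Lagrange basis at x = 0:
L_0(0) = (-2)·(-4)/[(-4)·(-6)] = 1/3
L_1(0) = (2)·(-4)/[(4)·(-2)] = 1
L_2(0) = (2)·(-2)/[(6)·(2)] = -1/3
Sum: (-4)·(1/3) + (-3)·(1) + 2·(-1/3) = -5

-5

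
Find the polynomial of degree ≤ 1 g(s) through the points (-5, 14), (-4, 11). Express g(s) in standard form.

Build the Lagrange basis polynomials:
L_0(s) = (s + 4) / [-1] = -s - 4
L_1(s) = (s + 5) / [1] = s + 5
g(s) = 14·L_0 + 11·L_1
  14·L_0(s) = -14s - 56
  11·L_1(s) = 11s + 55
Adding term by term: -3s - 1

g(s) = -3s - 1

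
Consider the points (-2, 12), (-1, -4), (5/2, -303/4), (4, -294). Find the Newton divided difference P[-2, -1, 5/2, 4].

-4

P[-2,-1] = (-4 - 12) / (-1 - (-2)) = -16
P[-1,5/2] = (-303/4 - (-4)) / (5/2 - (-1)) = -41/2
P[5/2,4] = (-294 - (-303/4)) / (4 - 5/2) = -291/2
P[-2,-1,5/2] = (-41/2 - (-16)) / (5/2 - (-2)) = -1
P[-1,5/2,4] = (-291/2 - (-41/2)) / (4 - (-1)) = -25
P[-2,-1,5/2,4] = (-25 - (-1)) / (4 - (-2)) = -4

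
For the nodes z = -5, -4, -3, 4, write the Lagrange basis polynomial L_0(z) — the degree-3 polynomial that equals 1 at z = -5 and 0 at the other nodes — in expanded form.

L_0(z) = (z + 4)(z + 3)(z - 4) / [(-1)·(-2)·(-9)]
       = (z^3 + 3z^2 - 16z - 48) / (-18)

L_0(z) = -(1/18)z^3 - (1/6)z^2 + (8/9)z + 8/3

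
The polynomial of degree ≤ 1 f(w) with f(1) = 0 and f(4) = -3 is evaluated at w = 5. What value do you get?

L_0(5) = (1)/[(-3)] = -1/3
L_1(5) = (4)/[(3)] = 4/3
Sum: 0 + (-3)·(4/3) = -4

-4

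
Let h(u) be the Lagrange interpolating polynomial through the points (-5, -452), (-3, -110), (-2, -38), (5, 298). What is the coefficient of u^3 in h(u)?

3

The leading coefficient equals the top divided difference h[-5,-3,-2,5].
h[-5,-3] = (-110 - (-452)) / (-3 - (-5)) = 171
h[-3,-2] = (-38 - (-110)) / (-2 - (-3)) = 72
h[-2,5] = (298 - (-38)) / (5 - (-2)) = 48
h[-5,-3,-2] = (72 - 171) / (-2 - (-5)) = -33
h[-3,-2,5] = (48 - 72) / (5 - (-3)) = -3
h[-5,-3,-2,5] = (-3 - (-33)) / (5 - (-5)) = 3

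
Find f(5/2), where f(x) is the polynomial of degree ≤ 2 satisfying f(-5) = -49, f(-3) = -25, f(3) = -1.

-1/4

L_0(5/2) = (11/2)·(-1/2)/[(-2)·(-8)] = -11/64
L_1(5/2) = (15/2)·(-1/2)/[(2)·(-6)] = 5/16
L_2(5/2) = (15/2)·(11/2)/[(8)·(6)] = 55/64
Sum: (-49)·(-11/64) + (-25)·(5/16) + (-1)·(55/64) = -1/4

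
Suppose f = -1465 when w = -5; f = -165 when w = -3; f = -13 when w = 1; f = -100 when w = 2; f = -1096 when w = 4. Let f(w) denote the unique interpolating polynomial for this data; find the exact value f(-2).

-28

Using Newton's divided-difference form:
f[-5,-3] = (-165 - (-1465)) / (-3 - (-5)) = 650
f[-3,1] = (-13 - (-165)) / (1 - (-3)) = 38
f[1,2] = (-100 - (-13)) / (2 - 1) = -87
f[2,4] = (-1096 - (-100)) / (4 - 2) = -498
f[-5,-3,1] = (38 - 650) / (1 - (-5)) = -102
f[-3,1,2] = (-87 - 38) / (2 - (-3)) = -25
f[1,2,4] = (-498 - (-87)) / (4 - 1) = -137
f[-5,-3,1,2] = (-25 - (-102)) / (2 - (-5)) = 11
f[-3,1,2,4] = (-137 - (-25)) / (4 - (-3)) = -16
f[-5,-3,1,2,4] = (-16 - 11) / (4 - (-5)) = -3
f(-2) = -1465 + 650·(3) + (-102)·(3)·(1) + 11·(3)·(1)·(-3) + (-3)·(3)·(1)·(-3)·(-4) = -28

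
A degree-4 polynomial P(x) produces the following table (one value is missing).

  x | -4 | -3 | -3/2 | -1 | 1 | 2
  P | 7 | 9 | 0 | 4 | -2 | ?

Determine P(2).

-455/4

The 5 known values determine P uniquely (degree ≤ 4).
L_0(2) = (5)·(7/2)·(3)·(1)/[(-1)·(-5/2)·(-3)·(-5)] = 7/5
L_1(2) = (6)·(7/2)·(3)·(1)/[(1)·(-3/2)·(-2)·(-4)] = -21/4
L_2(2) = (6)·(5)·(3)·(1)/[(5/2)·(3/2)·(-1/2)·(-5/2)] = 96/5
L_3(2) = (6)·(5)·(7/2)·(1)/[(3)·(2)·(1/2)·(-2)] = -35/2
L_4(2) = (6)·(5)·(7/2)·(3)/[(5)·(4)·(5/2)·(2)] = 63/20
Sum: 7·(7/5) + 9·(-21/4) + 0 + 4·(-35/2) + (-2)·(63/20) = -455/4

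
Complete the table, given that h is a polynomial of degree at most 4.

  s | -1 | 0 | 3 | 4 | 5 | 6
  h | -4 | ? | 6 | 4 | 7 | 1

230/7

The 5 known values determine h uniquely (degree ≤ 4).
L_0(0) = (-3)·(-4)·(-5)·(-6)/[(-4)·(-5)·(-6)·(-7)] = 3/7
L_1(0) = (1)·(-4)·(-5)·(-6)/[(4)·(-1)·(-2)·(-3)] = 5
L_2(0) = (1)·(-3)·(-5)·(-6)/[(5)·(1)·(-1)·(-2)] = -9
L_3(0) = (1)·(-3)·(-4)·(-6)/[(6)·(2)·(1)·(-1)] = 6
L_4(0) = (1)·(-3)·(-4)·(-5)/[(7)·(3)·(2)·(1)] = -10/7
Sum: (-4)·(3/7) + 6·(5) + 4·(-9) + 7·(6) + 1·(-10/7) = 230/7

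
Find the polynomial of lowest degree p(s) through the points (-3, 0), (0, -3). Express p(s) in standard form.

p(s) = -s - 3

Build the Lagrange basis polynomials:
L_0(s) = s / [-3] = -(1/3)s
L_1(s) = (s + 3) / [3] = (1/3)s + 1
p(s) = 0·L_0 + (-3)·L_1
  0·L_0(s) = 0
  (-3)·L_1(s) = -s - 3
Adding term by term: -s - 3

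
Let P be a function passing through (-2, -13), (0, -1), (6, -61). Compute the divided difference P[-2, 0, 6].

-2

P[-2,0] = (-1 - (-13)) / (0 - (-2)) = 6
P[0,6] = (-61 - (-1)) / (6 - 0) = -10
P[-2,0,6] = (-10 - 6) / (6 - (-2)) = -2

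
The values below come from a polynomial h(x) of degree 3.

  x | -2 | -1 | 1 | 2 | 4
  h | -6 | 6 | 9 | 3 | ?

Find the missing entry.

The 4 known values determine h uniquely (degree ≤ 3).
Evaluate each Lagrange basis at x = 4:
L_0(4) = (5)·(3)·(2)/[(-1)·(-3)·(-4)] = -5/2
L_1(4) = (6)·(3)·(2)/[(1)·(-2)·(-3)] = 6
L_2(4) = (6)·(5)·(2)/[(3)·(2)·(-1)] = -10
L_3(4) = (6)·(5)·(3)/[(4)·(3)·(1)] = 15/2
Sum: (-6)·(-5/2) + 6·(6) + 9·(-10) + 3·(15/2) = -33/2

-33/2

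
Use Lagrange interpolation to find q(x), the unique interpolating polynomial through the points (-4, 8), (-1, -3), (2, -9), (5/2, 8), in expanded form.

Build the Lagrange basis polynomials:
L_0(x) = (x + 1)(x - 2)(x - 5/2) / [-117] = -(1/117)x^3 + (7/234)x^2 - (1/234)x - 5/117
L_1(x) = (x + 4)(x - 2)(x - 5/2) / [63/2] = (2/63)x^3 - (1/63)x^2 - (26/63)x + 40/63
L_2(x) = (x + 4)(x + 1)(x - 5/2) / [-9] = -(1/9)x^3 - (5/18)x^2 + (17/18)x + 10/9
L_3(x) = (x + 4)(x + 1)(x - 2) / [91/8] = (8/91)x^3 + (24/91)x^2 - (48/91)x - 64/91
q(x) = 8·L_0 + (-3)·L_1 + (-9)·L_2 + 8·L_3
  8·L_0(x) = -(8/117)x^3 + (28/117)x^2 - (4/117)x - 40/117
  (-3)·L_1(x) = -(2/21)x^3 + (1/21)x^2 + (26/21)x - 40/21
  (-9)·L_2(x) = x^3 + (5/2)x^2 - (17/2)x - 10
  8·L_3(x) = (64/91)x^3 + (192/91)x^2 - (384/91)x - 512/91
Adding term by term: (97/63)x^3 + (617/126)x^2 - (1451/126)x - 1126/63

q(x) = (97/63)x^3 + (617/126)x^2 - (1451/126)x - 1126/63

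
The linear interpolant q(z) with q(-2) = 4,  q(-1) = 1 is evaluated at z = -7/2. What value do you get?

Evaluate each Lagrange basis at z = -7/2:
L_0(-7/2) = (-5/2)/[(-1)] = 5/2
L_1(-7/2) = (-3/2)/[(1)] = -3/2
Sum: 4·(5/2) + 1·(-3/2) = 17/2

17/2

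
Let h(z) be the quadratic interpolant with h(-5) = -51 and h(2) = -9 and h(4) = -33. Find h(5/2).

-27/2

Evaluate each Lagrange basis at z = 5/2:
L_0(5/2) = (1/2)·(-3/2)/[(-7)·(-9)] = -1/84
L_1(5/2) = (15/2)·(-3/2)/[(7)·(-2)] = 45/56
L_2(5/2) = (15/2)·(1/2)/[(9)·(2)] = 5/24
Sum: (-51)·(-1/84) + (-9)·(45/56) + (-33)·(5/24) = -27/2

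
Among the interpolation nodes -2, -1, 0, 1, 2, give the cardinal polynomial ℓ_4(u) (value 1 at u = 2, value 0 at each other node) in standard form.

ℓ_4(u) = (1/24)u^4 + (1/12)u^3 - (1/24)u^2 - (1/12)u

ℓ_4(u) = (u + 2)(u + 1)u(u - 1) / [(4)·(3)·(2)·(1)]
       = (u^4 + 2u^3 - u^2 - 2u) / (24)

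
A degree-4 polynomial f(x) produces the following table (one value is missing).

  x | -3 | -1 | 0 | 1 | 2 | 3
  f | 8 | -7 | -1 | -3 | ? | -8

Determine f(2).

The 5 known values determine f uniquely (degree ≤ 4).
Evaluate each Lagrange basis at x = 2:
L_0(2) = (3)·(2)·(1)·(-1)/[(-2)·(-3)·(-4)·(-6)] = -1/24
L_1(2) = (5)·(2)·(1)·(-1)/[(2)·(-1)·(-2)·(-4)] = 5/8
L_2(2) = (5)·(3)·(1)·(-1)/[(3)·(1)·(-1)·(-3)] = -5/3
L_3(2) = (5)·(3)·(2)·(-1)/[(4)·(2)·(1)·(-2)] = 15/8
L_4(2) = (5)·(3)·(2)·(1)/[(6)·(4)·(3)·(2)] = 5/24
Sum: 8·(-1/24) + (-7)·(5/8) + (-1)·(-5/3) + (-3)·(15/8) + (-8)·(5/24) = -31/3

-31/3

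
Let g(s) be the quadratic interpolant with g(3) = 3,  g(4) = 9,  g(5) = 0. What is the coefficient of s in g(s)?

117/2

Build the Lagrange basis polynomials:
L_0(s) = (s - 4)(s - 5) / [2] = (1/2)s^2 - (9/2)s + 10
L_1(s) = (s - 3)(s - 5) / [-1] = -s^2 + 8s - 15
L_2(s) = (s - 3)(s - 4) / [2] = (1/2)s^2 - (7/2)s + 6
g(s) = 3·L_0 + 9·L_1 + 0·L_2
Only the coefficient of s is needed; take it from each L_i and combine:
3·(-9/2) + 9·(8) + 0·(-7/2) = 117/2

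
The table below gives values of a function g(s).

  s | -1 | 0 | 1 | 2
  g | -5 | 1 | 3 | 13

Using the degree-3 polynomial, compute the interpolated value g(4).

105

Evaluate each Lagrange basis at s = 4:
L_0(4) = (4)·(3)·(2)/[(-1)·(-2)·(-3)] = -4
L_1(4) = (5)·(3)·(2)/[(1)·(-1)·(-2)] = 15
L_2(4) = (5)·(4)·(2)/[(2)·(1)·(-1)] = -20
L_3(4) = (5)·(4)·(3)/[(3)·(2)·(1)] = 10
Sum: (-5)·(-4) + 1·(15) + 3·(-20) + 13·(10) = 105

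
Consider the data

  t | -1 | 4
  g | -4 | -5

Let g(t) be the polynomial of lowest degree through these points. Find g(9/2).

L_0(9/2) = (1/2)/[(-5)] = -1/10
L_1(9/2) = (11/2)/[(5)] = 11/10
Sum: (-4)·(-1/10) + (-5)·(11/10) = -51/10

-51/10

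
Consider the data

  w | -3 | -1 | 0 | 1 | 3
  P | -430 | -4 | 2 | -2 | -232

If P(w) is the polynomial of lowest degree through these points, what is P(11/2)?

-6079/2

Evaluate each Lagrange basis at w = 11/2:
L_0(11/2) = (13/2)·(11/2)·(9/2)·(5/2)/[(-2)·(-3)·(-4)·(-6)] = 715/256
L_1(11/2) = (17/2)·(11/2)·(9/2)·(5/2)/[(2)·(-1)·(-2)·(-4)] = -8415/256
L_2(11/2) = (17/2)·(13/2)·(9/2)·(5/2)/[(3)·(1)·(-1)·(-3)] = 1105/16
L_3(11/2) = (17/2)·(13/2)·(11/2)·(5/2)/[(4)·(2)·(1)·(-2)] = -12155/256
L_4(11/2) = (17/2)·(13/2)·(11/2)·(9/2)/[(6)·(4)·(3)·(2)] = 2431/256
Sum: (-430)·(715/256) + (-4)·(-8415/256) + 2·(1105/16) + (-2)·(-12155/256) + (-232)·(2431/256) = -6079/2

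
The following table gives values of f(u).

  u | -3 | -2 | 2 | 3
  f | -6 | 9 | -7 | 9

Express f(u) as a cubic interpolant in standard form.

L_0(u) = (u + 2)(u - 2)(u - 3) / [-30] = -(1/30)u^3 + (1/10)u^2 + (2/15)u - 2/5
L_1(u) = (u + 3)(u - 2)(u - 3) / [20] = (1/20)u^3 - (1/10)u^2 - (9/20)u + 9/10
L_2(u) = (u + 3)(u + 2)(u - 3) / [-20] = -(1/20)u^3 - (1/10)u^2 + (9/20)u + 9/10
L_3(u) = (u + 3)(u + 2)(u - 2) / [30] = (1/30)u^3 + (1/10)u^2 - (2/15)u - 2/5
f(u) = (-6)·L_0 + 9·L_1 + (-7)·L_2 + 9·L_3
  (-6)·L_0(u) = (1/5)u^3 - (3/5)u^2 - (4/5)u + 12/5
  9·L_1(u) = (9/20)u^3 - (9/10)u^2 - (81/20)u + 81/10
  (-7)·L_2(u) = (7/20)u^3 + (7/10)u^2 - (63/20)u - 63/10
  9·L_3(u) = (3/10)u^3 + (9/10)u^2 - (6/5)u - 18/5
Adding term by term: (13/10)u^3 + (1/10)u^2 - (46/5)u + 3/5

f(u) = (13/10)u^3 + (1/10)u^2 - (46/5)u + 3/5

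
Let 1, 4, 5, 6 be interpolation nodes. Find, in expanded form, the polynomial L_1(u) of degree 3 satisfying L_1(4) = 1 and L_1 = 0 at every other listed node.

L_1(u) = (u - 1)(u - 5)(u - 6) / [(3)·(-1)·(-2)]
       = (u^3 - 12u^2 + 41u - 30) / (6)

L_1(u) = (1/6)u^3 - 2u^2 + (41/6)u - 5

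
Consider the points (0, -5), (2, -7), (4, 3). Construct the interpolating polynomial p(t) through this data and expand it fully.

p(t) = (3/2)t^2 - 4t - 5

Newton's divided differences:
p[0,2] = (-7 - (-5)) / (2 - 0) = -1
p[2,4] = (3 - (-7)) / (4 - 2) = 5
p[0,2,4] = (5 - (-1)) / (4 - 0) = 3/2
p(t) = -5 + (-1)·t + (3/2)·t(t - 2)
Expanding: p(t) = (3/2)t^2 - 4t - 5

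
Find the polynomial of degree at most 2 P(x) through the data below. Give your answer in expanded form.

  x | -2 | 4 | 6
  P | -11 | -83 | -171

Newton's divided differences:
P[-2,4] = (-83 - (-11)) / (4 - (-2)) = -12
P[4,6] = (-171 - (-83)) / (6 - 4) = -44
P[-2,4,6] = (-44 - (-12)) / (6 - (-2)) = -4
P(x) = -11 + (-12)·(x + 2) + (-4)·(x + 2)(x - 4)
Expanding: P(x) = -4x^2 - 4x - 3

P(x) = -4x^2 - 4x - 3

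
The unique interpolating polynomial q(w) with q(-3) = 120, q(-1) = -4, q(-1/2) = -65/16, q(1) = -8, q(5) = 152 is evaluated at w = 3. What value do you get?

Evaluate each Lagrange basis at w = 3:
L_0(3) = (4)·(7/2)·(2)·(-2)/[(-2)·(-5/2)·(-4)·(-8)] = -7/20
L_1(3) = (6)·(7/2)·(2)·(-2)/[(2)·(-1/2)·(-2)·(-6)] = 7
L_2(3) = (6)·(4)·(2)·(-2)/[(5/2)·(1/2)·(-3/2)·(-11/2)] = -512/55
L_3(3) = (6)·(4)·(7/2)·(-2)/[(4)·(2)·(3/2)·(-4)] = 7/2
L_4(3) = (6)·(4)·(7/2)·(2)/[(8)·(6)·(11/2)·(4)] = 7/44
Sum: 120·(-7/20) + (-4)·(7) + (-65/16)·(-512/55) + (-8)·(7/2) + 152·(7/44) = -36

-36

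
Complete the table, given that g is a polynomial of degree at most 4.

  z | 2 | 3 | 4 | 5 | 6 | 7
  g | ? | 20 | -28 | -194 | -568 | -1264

The 5 known values determine g uniquely (degree ≤ 4).
Evaluate each Lagrange basis at z = 2:
L_0(2) = (-2)·(-3)·(-4)·(-5)/[(-1)·(-2)·(-3)·(-4)] = 5
L_1(2) = (-1)·(-3)·(-4)·(-5)/[(1)·(-1)·(-2)·(-3)] = -10
L_2(2) = (-1)·(-2)·(-4)·(-5)/[(2)·(1)·(-1)·(-2)] = 10
L_3(2) = (-1)·(-2)·(-3)·(-5)/[(3)·(2)·(1)·(-1)] = -5
L_4(2) = (-1)·(-2)·(-3)·(-4)/[(4)·(3)·(2)·(1)] = 1
Sum: 20·(5) + (-28)·(-10) + (-194)·(10) + (-568)·(-5) + (-1264)·(1) = 16

16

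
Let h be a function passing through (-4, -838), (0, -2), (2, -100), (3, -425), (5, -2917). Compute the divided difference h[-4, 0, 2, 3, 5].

-4

h[-4,0] = (-2 - (-838)) / (0 - (-4)) = 209
h[0,2] = (-100 - (-2)) / (2 - 0) = -49
h[2,3] = (-425 - (-100)) / (3 - 2) = -325
h[3,5] = (-2917 - (-425)) / (5 - 3) = -1246
h[-4,0,2] = (-49 - 209) / (2 - (-4)) = -43
h[0,2,3] = (-325 - (-49)) / (3 - 0) = -92
h[2,3,5] = (-1246 - (-325)) / (5 - 2) = -307
h[-4,0,2,3] = (-92 - (-43)) / (3 - (-4)) = -7
h[0,2,3,5] = (-307 - (-92)) / (5 - 0) = -43
h[-4,0,2,3,5] = (-43 - (-7)) / (5 - (-4)) = -4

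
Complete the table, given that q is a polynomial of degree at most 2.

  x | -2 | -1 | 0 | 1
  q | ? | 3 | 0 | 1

10

The 3 known values determine q uniquely (degree ≤ 2).
Evaluate each Lagrange basis at x = -2:
L_0(-2) = (-2)·(-3)/[(-1)·(-2)] = 3
L_1(-2) = (-1)·(-3)/[(1)·(-1)] = -3
L_2(-2) = (-1)·(-2)/[(2)·(1)] = 1
Sum: 3·(3) + 0 + 1·(1) = 10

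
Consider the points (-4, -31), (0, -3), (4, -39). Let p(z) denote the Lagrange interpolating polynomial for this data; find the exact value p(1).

Evaluate each Lagrange basis at z = 1:
L_0(1) = (1)·(-3)/[(-4)·(-8)] = -3/32
L_1(1) = (5)·(-3)/[(4)·(-4)] = 15/16
L_2(1) = (5)·(1)/[(8)·(4)] = 5/32
Sum: (-31)·(-3/32) + (-3)·(15/16) + (-39)·(5/32) = -6

-6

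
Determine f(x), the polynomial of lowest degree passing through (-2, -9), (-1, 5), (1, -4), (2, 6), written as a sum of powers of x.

f(x) = (11/4)x^3 - (2/3)x^2 - (29/4)x + 7/6

Build the Lagrange basis polynomials:
L_0(x) = (x + 1)(x - 1)(x - 2) / [-12] = -(1/12)x^3 + (1/6)x^2 + (1/12)x - 1/6
L_1(x) = (x + 2)(x - 1)(x - 2) / [6] = (1/6)x^3 - (1/6)x^2 - (2/3)x + 2/3
L_2(x) = (x + 2)(x + 1)(x - 2) / [-6] = -(1/6)x^3 - (1/6)x^2 + (2/3)x + 2/3
L_3(x) = (x + 2)(x + 1)(x - 1) / [12] = (1/12)x^3 + (1/6)x^2 - (1/12)x - 1/6
f(x) = (-9)·L_0 + 5·L_1 + (-4)·L_2 + 6·L_3
  (-9)·L_0(x) = (3/4)x^3 - (3/2)x^2 - (3/4)x + 3/2
  5·L_1(x) = (5/6)x^3 - (5/6)x^2 - (10/3)x + 10/3
  (-4)·L_2(x) = (2/3)x^3 + (2/3)x^2 - (8/3)x - 8/3
  6·L_3(x) = (1/2)x^3 + x^2 - (1/2)x - 1
Adding term by term: (11/4)x^3 - (2/3)x^2 - (29/4)x + 7/6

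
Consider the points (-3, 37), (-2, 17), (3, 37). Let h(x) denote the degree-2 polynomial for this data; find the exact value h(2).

L_0(2) = (4)·(-1)/[(-1)·(-6)] = -2/3
L_1(2) = (5)·(-1)/[(1)·(-5)] = 1
L_2(2) = (5)·(4)/[(6)·(5)] = 2/3
Sum: 37·(-2/3) + 17·(1) + 37·(2/3) = 17

17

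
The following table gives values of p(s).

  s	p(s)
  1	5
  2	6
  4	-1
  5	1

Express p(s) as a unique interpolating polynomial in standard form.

p(s) = (5/6)s^3 - (22/3)s^2 + (103/6)s - 17/3

Newton's divided differences:
p[1,2] = (6 - 5) / (2 - 1) = 1
p[2,4] = (-1 - 6) / (4 - 2) = -7/2
p[4,5] = (1 - (-1)) / (5 - 4) = 2
p[1,2,4] = (-7/2 - 1) / (4 - 1) = -3/2
p[2,4,5] = (2 - (-7/2)) / (5 - 2) = 11/6
p[1,2,4,5] = (11/6 - (-3/2)) / (5 - 1) = 5/6
p(s) = 5 + 1·(s - 1) + (-3/2)·(s - 1)(s - 2) + (5/6)·(s - 1)(s - 2)(s - 4)
Expanding: p(s) = (5/6)s^3 - (22/3)s^2 + (103/6)s - 17/3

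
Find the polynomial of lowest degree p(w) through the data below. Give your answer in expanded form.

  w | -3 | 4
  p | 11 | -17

p(w) = -4w - 1

L_0(w) = (w - 4) / [-7] = -(1/7)w + 4/7
L_1(w) = (w + 3) / [7] = (1/7)w + 3/7
p(w) = 11·L_0 + (-17)·L_1
  11·L_0(w) = -(11/7)w + 44/7
  (-17)·L_1(w) = -(17/7)w - 51/7
Adding term by term: -4w - 1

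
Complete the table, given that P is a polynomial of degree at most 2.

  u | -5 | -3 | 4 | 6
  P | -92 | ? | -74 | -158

The 3 known values determine P uniquely (degree ≤ 2).
Evaluate each Lagrange basis at u = -3:
L_0(-3) = (-7)·(-9)/[(-9)·(-11)] = 7/11
L_1(-3) = (2)·(-9)/[(9)·(-2)] = 1
L_2(-3) = (2)·(-7)/[(11)·(2)] = -7/11
Sum: (-92)·(7/11) + (-74)·(1) + (-158)·(-7/11) = -32

-32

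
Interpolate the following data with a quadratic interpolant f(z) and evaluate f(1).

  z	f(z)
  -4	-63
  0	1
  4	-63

-3

Using Newton's divided-difference form:
f[-4,0] = (1 - (-63)) / (0 - (-4)) = 16
f[0,4] = (-63 - 1) / (4 - 0) = -16
f[-4,0,4] = (-16 - 16) / (4 - (-4)) = -4
f(1) = -63 + 16·(5) + (-4)·(5)·(1) = -3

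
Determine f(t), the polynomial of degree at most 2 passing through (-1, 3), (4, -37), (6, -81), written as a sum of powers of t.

f(t) = -2t^2 - 2t + 3

L_0(t) = (t - 4)(t - 6) / [35] = (1/35)t^2 - (2/7)t + 24/35
L_1(t) = (t + 1)(t - 6) / [-10] = -(1/10)t^2 + (1/2)t + 3/5
L_2(t) = (t + 1)(t - 4) / [14] = (1/14)t^2 - (3/14)t - 2/7
f(t) = 3·L_0 + (-37)·L_1 + (-81)·L_2
  3·L_0(t) = (3/35)t^2 - (6/7)t + 72/35
  (-37)·L_1(t) = (37/10)t^2 - (37/2)t - 111/5
  (-81)·L_2(t) = -(81/14)t^2 + (243/14)t + 162/7
Adding term by term: -2t^2 - 2t + 3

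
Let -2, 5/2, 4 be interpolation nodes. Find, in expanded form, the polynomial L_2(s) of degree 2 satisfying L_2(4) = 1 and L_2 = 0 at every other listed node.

L_2(s) = (1/9)s^2 - (1/18)s - 5/9

L_2(s) = (s + 2)(s - 5/2) / [(6)·(3/2)]
       = (s^2 - (1/2)s - 5) / (9)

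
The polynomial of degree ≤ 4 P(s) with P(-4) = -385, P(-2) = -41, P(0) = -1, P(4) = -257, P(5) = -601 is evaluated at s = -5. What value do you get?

Using Newton's divided-difference form:
P[-4,-2] = (-41 - (-385)) / (-2 - (-4)) = 172
P[-2,0] = (-1 - (-41)) / (0 - (-2)) = 20
P[0,4] = (-257 - (-1)) / (4 - 0) = -64
P[4,5] = (-601 - (-257)) / (5 - 4) = -344
P[-4,-2,0] = (20 - 172) / (0 - (-4)) = -38
P[-2,0,4] = (-64 - 20) / (4 - (-2)) = -14
P[0,4,5] = (-344 - (-64)) / (5 - 0) = -56
P[-4,-2,0,4] = (-14 - (-38)) / (4 - (-4)) = 3
P[-2,0,4,5] = (-56 - (-14)) / (5 - (-2)) = -6
P[-4,-2,0,4,5] = (-6 - 3) / (5 - (-4)) = -1
P(-5) = -385 + 172·(-1) + (-38)·(-1)·(-3) + 3·(-1)·(-3)·(-5) + (-1)·(-1)·(-3)·(-5)·(-9) = -851

-851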